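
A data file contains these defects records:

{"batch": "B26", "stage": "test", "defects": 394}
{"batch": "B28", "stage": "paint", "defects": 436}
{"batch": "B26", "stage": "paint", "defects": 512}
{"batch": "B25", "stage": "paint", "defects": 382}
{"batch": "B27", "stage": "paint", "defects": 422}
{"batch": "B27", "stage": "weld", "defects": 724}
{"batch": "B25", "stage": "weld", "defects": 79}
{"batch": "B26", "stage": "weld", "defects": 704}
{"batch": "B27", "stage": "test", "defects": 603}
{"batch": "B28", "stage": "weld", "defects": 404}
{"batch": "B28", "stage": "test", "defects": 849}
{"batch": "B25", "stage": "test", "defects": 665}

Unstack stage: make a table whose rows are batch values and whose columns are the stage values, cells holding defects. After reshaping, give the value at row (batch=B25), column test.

Wide layout: rows indexed by batch, columns are the 3 distinct stage values (test, paint, weld).
Cell (batch=B25, stage=test) draws from the long row where batch=B25 and stage=test, which has defects=665.

665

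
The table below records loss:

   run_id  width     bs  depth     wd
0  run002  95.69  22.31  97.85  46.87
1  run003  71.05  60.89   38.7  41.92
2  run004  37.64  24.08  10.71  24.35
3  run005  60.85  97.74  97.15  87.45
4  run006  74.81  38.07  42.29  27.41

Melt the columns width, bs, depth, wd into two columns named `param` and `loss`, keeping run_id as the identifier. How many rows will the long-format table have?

20

5 run_id values × 4 melted columns = 20 rows.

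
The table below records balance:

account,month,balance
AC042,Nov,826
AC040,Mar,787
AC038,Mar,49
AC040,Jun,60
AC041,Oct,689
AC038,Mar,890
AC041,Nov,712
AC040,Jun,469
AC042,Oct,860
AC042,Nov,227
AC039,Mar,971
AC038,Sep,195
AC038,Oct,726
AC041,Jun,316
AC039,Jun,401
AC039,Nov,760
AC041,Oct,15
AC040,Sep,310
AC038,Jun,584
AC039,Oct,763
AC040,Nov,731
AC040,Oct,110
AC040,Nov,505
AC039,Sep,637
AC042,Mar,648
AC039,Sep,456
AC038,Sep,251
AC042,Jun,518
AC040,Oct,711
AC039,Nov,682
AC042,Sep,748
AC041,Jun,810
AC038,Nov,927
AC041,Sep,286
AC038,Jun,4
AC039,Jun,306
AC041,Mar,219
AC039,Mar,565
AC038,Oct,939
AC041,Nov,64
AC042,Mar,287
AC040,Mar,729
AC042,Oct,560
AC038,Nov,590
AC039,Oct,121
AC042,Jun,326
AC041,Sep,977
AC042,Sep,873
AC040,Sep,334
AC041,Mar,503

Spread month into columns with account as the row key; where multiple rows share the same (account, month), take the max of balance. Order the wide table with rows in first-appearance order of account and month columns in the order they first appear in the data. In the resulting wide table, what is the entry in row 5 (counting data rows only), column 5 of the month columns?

637

With rows in first-appearance order of account, row 5 is account=AC039. month columns in first-appearance order: Nov, Mar, Jun, Oct, Sep; column 5 is Sep.
Long rows with account=AC039, month=Sep: max(637, 456) = 637.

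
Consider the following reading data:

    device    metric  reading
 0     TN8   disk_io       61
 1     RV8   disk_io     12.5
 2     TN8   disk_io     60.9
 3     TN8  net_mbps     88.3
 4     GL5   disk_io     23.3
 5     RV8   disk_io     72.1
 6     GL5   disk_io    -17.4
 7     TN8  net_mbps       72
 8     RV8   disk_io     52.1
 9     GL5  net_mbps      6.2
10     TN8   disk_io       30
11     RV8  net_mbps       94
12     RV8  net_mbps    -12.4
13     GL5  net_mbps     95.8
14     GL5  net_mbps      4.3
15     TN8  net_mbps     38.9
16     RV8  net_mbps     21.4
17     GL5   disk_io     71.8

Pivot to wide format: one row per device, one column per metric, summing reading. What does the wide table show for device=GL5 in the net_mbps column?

106.3

Rows with device=GL5 and metric=net_mbps: reading values are 6.2, 95.8, 4.3.
6.2 + 95.8 + 4.3 = 106.3.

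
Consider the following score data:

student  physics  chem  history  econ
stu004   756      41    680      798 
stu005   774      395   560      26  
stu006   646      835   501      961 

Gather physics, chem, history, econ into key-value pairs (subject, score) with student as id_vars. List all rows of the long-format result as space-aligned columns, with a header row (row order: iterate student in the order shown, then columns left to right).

student  subject  score
stu004   physics  756  
stu004   chem     41   
stu004   history  680  
stu004   econ     798  
stu005   physics  774  
stu005   chem     395  
stu005   history  560  
stu005   econ     26   
stu006   physics  646  
stu006   chem     835  
stu006   history  501  
stu006   econ     961  

Each (student, column) pair becomes one row: 3 × 4 = 12 rows.
For example, (stu004, physics) → score=756.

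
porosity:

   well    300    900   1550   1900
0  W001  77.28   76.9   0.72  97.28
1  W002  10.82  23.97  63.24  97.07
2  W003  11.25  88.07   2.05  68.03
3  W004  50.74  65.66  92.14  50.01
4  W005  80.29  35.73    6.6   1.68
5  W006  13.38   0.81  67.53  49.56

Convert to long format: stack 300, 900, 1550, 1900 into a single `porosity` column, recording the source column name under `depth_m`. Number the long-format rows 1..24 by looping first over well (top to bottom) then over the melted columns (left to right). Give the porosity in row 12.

24 rows total (6 × 4). Row 12: index ⌊(12-1)/4⌋ = 2 into well → W003; (12-1) mod 4 = 3 into the melted columns → 1900.
So row 12 is (W003, 1900, 68.03); porosity = 68.03.

68.03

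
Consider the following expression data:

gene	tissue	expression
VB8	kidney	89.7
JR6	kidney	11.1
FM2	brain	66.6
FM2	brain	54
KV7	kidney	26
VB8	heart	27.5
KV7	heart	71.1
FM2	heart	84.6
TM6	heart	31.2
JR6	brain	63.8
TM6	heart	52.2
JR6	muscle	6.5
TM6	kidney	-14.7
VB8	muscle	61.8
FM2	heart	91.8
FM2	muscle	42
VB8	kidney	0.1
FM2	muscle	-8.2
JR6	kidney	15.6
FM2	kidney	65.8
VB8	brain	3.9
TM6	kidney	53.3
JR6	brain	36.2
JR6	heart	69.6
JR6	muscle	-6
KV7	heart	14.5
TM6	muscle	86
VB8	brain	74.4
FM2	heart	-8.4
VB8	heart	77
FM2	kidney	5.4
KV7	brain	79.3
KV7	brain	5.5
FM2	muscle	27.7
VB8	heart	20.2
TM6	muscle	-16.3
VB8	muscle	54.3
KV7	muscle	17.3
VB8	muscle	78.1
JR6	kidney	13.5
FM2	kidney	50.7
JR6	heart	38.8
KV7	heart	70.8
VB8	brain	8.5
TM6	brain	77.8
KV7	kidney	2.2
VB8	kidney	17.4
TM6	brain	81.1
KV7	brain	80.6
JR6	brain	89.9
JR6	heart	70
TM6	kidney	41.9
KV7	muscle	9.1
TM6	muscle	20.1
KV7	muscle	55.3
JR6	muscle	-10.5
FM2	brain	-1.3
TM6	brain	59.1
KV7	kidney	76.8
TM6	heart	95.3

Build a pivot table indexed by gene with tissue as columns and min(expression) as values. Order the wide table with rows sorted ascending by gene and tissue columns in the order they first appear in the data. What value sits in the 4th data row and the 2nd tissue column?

59.1

With rows sorted ascending by gene, row 4 is gene=TM6. tissue columns in first-appearance order: kidney, brain, heart, muscle; column 2 is brain.
Long rows with gene=TM6, tissue=brain: min(77.8, 81.1, 59.1) = 59.1.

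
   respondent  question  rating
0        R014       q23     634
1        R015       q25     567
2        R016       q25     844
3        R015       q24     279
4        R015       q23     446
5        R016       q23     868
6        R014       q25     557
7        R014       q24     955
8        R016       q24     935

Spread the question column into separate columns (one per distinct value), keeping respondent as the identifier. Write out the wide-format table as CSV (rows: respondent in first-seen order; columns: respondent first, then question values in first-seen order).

respondent,q23,q25,q24
R014,634,557,955
R015,446,567,279
R016,868,844,935

Columns: respondent plus the 3 distinct question values (q23, q25, q24).
For example, row R014 column q23 takes rating=634 from the long row (R014, q23).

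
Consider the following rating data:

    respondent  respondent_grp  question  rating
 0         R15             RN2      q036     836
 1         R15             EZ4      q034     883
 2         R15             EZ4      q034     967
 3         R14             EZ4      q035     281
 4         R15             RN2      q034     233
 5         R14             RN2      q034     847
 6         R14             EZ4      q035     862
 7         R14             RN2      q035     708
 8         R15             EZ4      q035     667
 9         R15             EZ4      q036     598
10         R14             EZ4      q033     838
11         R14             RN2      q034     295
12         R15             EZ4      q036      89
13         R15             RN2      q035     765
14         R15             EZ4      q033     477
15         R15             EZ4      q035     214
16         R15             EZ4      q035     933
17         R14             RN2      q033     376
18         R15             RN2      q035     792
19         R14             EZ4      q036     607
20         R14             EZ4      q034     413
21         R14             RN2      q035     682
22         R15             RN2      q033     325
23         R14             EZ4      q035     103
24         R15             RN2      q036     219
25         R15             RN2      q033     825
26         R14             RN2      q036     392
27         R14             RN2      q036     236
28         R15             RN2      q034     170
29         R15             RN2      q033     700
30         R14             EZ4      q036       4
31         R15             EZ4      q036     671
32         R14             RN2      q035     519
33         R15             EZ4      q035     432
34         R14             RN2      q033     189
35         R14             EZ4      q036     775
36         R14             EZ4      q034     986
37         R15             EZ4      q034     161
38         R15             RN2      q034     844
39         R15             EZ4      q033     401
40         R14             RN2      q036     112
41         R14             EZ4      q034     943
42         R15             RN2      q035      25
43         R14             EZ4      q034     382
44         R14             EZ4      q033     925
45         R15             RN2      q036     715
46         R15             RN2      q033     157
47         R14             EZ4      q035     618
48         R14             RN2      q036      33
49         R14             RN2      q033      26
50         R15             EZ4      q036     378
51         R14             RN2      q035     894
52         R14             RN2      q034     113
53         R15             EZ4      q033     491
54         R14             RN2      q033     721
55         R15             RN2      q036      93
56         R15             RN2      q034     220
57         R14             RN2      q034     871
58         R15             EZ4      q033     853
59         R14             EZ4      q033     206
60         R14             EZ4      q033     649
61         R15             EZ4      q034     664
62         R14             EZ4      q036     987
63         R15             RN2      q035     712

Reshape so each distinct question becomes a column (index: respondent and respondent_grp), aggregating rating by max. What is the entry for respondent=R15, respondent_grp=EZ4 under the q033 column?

Rows with respondent=R15, respondent_grp=EZ4 and question=q033: rating values are 477, 401, 491, 853.
max(477, 401, 491, 853) = 853.

853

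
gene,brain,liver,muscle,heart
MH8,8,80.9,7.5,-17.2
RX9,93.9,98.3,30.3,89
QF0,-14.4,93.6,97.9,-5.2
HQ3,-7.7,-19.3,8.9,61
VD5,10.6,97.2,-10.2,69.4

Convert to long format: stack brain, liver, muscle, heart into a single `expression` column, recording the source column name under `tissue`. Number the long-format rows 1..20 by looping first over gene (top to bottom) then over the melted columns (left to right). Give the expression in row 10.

93.6

20 rows total (5 × 4). Row 10: index ⌊(10-1)/4⌋ = 2 into gene → QF0; (10-1) mod 4 = 1 into the melted columns → liver.
So row 10 is (QF0, liver, 93.6); expression = 93.6.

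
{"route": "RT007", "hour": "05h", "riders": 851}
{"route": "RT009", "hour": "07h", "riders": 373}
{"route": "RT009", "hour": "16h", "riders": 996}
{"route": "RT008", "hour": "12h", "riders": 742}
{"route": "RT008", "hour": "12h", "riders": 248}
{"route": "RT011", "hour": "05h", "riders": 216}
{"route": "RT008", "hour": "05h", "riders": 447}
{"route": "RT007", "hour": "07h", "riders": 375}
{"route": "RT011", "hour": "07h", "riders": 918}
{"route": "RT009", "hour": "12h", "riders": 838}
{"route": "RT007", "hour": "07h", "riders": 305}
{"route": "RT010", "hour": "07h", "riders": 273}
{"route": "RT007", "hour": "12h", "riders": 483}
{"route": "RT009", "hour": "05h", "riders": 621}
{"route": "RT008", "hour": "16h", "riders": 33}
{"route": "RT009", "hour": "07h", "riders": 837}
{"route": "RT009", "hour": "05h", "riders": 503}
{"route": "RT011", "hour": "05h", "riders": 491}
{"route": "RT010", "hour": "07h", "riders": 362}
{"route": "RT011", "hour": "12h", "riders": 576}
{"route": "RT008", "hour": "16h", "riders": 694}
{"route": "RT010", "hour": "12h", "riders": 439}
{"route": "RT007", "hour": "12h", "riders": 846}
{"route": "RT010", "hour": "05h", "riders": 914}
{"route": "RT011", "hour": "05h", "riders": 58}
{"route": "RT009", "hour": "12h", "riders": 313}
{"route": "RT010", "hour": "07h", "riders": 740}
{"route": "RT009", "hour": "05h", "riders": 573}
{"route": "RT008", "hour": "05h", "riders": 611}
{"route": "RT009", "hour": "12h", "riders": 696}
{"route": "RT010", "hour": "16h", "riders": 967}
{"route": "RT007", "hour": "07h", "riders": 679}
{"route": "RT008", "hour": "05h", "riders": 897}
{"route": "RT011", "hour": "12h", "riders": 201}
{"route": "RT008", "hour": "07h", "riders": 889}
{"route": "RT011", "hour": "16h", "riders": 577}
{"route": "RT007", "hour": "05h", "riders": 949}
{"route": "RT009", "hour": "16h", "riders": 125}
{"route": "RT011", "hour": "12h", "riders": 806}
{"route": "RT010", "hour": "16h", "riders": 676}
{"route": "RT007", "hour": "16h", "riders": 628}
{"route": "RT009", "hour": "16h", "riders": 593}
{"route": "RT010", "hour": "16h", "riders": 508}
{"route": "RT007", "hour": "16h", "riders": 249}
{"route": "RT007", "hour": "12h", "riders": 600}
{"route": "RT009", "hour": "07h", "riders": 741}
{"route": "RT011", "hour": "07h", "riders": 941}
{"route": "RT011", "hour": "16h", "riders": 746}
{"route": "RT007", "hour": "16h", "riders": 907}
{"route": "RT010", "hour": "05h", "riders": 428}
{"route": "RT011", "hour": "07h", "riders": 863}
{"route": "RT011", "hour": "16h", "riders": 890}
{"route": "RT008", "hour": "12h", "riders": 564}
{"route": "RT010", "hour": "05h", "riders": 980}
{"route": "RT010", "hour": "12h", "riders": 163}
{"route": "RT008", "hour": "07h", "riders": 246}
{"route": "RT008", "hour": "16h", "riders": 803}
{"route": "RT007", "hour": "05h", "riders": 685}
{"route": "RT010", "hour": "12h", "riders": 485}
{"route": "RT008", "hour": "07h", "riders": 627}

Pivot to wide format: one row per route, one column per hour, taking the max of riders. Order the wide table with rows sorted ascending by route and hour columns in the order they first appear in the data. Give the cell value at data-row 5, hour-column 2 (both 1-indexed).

941

With rows sorted ascending by route, row 5 is route=RT011. hour columns in first-appearance order: 05h, 07h, 16h, 12h; column 2 is 07h.
Long rows with route=RT011, hour=07h: max(918, 941, 863) = 941.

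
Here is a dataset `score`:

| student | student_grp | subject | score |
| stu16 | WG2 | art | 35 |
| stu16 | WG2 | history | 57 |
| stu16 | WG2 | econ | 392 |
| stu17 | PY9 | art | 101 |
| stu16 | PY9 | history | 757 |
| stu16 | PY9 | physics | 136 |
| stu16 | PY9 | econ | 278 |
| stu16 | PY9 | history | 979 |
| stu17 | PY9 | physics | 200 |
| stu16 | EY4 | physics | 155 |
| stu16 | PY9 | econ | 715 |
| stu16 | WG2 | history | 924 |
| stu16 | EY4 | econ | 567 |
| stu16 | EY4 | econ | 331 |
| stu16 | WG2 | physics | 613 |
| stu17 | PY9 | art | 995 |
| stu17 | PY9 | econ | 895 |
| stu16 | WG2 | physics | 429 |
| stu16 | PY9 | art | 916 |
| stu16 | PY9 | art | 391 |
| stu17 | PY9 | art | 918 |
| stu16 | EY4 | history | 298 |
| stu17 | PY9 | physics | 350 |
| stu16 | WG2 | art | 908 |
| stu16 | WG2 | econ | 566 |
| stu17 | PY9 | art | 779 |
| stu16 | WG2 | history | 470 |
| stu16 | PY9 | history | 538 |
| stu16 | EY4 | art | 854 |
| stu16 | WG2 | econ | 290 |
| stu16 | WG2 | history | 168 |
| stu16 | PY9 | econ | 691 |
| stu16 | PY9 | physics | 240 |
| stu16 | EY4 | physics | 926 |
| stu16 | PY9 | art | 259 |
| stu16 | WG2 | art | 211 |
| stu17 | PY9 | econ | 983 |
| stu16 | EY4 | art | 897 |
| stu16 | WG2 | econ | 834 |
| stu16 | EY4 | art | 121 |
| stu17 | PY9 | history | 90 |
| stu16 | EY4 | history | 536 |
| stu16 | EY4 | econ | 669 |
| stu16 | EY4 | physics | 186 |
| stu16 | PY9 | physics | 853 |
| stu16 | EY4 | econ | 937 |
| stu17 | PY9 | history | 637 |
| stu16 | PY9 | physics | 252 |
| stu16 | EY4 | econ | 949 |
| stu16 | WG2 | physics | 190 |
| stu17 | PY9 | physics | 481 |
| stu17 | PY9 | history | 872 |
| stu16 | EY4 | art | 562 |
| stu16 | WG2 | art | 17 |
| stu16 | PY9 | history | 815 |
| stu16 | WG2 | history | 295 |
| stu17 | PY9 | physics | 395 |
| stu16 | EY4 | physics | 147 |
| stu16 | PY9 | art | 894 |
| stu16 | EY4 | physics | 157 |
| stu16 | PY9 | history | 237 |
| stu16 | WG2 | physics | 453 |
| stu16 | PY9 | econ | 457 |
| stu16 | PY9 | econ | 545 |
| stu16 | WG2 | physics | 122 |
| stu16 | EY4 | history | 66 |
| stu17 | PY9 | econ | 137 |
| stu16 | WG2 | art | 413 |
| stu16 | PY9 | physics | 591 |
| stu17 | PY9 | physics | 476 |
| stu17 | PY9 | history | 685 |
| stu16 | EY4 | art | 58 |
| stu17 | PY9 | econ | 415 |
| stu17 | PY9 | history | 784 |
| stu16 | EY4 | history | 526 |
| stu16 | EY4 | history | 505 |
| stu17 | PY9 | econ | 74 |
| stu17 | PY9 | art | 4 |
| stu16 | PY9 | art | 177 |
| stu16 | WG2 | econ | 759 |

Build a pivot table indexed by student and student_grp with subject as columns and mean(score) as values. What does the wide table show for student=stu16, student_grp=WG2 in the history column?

Rows with student=stu16, student_grp=WG2 and subject=history: score values are 57, 924, 470, 168, 295.
(57 + 924 + 470 + 168 + 295) / 5 = 382.80.

382.80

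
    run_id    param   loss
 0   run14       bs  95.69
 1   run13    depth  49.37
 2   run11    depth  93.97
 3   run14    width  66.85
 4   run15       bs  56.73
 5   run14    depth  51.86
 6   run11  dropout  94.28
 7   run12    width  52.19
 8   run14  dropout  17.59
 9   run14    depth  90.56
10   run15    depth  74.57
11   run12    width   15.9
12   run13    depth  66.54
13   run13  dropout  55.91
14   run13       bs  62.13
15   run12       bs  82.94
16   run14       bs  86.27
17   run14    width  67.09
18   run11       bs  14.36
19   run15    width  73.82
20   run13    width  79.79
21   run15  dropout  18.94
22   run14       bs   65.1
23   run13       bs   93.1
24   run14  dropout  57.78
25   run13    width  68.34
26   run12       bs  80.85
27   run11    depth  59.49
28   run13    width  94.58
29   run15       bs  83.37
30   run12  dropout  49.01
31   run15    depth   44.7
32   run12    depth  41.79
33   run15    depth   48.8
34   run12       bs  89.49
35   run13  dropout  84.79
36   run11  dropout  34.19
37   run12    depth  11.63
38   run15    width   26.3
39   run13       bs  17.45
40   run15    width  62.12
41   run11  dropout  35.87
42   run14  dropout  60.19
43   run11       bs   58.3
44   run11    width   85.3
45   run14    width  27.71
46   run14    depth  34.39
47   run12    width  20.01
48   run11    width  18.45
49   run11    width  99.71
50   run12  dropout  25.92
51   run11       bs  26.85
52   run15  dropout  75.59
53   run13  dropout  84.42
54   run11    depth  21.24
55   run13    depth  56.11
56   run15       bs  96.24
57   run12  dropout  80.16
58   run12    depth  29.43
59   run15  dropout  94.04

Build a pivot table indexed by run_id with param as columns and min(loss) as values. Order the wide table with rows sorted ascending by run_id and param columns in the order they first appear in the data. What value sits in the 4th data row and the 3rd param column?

27.71

With rows sorted ascending by run_id, row 4 is run_id=run14. param columns in first-appearance order: bs, depth, width, dropout; column 3 is width.
Long rows with run_id=run14, param=width: min(66.85, 67.09, 27.71) = 27.71.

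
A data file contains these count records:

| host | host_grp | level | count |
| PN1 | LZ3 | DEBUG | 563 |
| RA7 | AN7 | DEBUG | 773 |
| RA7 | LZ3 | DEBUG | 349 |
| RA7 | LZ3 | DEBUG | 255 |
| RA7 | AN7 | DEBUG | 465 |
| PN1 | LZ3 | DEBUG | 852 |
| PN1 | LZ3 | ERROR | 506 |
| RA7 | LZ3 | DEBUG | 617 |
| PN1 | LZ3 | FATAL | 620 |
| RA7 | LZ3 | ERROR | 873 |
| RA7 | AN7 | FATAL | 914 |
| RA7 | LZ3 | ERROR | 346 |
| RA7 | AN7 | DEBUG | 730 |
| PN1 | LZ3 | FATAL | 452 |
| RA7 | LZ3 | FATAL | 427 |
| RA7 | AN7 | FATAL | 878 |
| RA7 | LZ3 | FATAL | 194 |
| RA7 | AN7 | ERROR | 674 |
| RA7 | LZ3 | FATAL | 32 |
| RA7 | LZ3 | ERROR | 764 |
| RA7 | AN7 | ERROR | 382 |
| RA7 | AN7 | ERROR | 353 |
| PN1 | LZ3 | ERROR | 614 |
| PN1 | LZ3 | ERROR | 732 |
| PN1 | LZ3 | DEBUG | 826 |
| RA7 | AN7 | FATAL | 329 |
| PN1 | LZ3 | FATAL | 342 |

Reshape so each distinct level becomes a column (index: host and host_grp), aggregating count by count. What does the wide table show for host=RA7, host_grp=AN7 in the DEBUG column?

Rows with host=RA7, host_grp=AN7 and level=DEBUG: count values are 773, 465, 730.
3 rows match — count = 3.

3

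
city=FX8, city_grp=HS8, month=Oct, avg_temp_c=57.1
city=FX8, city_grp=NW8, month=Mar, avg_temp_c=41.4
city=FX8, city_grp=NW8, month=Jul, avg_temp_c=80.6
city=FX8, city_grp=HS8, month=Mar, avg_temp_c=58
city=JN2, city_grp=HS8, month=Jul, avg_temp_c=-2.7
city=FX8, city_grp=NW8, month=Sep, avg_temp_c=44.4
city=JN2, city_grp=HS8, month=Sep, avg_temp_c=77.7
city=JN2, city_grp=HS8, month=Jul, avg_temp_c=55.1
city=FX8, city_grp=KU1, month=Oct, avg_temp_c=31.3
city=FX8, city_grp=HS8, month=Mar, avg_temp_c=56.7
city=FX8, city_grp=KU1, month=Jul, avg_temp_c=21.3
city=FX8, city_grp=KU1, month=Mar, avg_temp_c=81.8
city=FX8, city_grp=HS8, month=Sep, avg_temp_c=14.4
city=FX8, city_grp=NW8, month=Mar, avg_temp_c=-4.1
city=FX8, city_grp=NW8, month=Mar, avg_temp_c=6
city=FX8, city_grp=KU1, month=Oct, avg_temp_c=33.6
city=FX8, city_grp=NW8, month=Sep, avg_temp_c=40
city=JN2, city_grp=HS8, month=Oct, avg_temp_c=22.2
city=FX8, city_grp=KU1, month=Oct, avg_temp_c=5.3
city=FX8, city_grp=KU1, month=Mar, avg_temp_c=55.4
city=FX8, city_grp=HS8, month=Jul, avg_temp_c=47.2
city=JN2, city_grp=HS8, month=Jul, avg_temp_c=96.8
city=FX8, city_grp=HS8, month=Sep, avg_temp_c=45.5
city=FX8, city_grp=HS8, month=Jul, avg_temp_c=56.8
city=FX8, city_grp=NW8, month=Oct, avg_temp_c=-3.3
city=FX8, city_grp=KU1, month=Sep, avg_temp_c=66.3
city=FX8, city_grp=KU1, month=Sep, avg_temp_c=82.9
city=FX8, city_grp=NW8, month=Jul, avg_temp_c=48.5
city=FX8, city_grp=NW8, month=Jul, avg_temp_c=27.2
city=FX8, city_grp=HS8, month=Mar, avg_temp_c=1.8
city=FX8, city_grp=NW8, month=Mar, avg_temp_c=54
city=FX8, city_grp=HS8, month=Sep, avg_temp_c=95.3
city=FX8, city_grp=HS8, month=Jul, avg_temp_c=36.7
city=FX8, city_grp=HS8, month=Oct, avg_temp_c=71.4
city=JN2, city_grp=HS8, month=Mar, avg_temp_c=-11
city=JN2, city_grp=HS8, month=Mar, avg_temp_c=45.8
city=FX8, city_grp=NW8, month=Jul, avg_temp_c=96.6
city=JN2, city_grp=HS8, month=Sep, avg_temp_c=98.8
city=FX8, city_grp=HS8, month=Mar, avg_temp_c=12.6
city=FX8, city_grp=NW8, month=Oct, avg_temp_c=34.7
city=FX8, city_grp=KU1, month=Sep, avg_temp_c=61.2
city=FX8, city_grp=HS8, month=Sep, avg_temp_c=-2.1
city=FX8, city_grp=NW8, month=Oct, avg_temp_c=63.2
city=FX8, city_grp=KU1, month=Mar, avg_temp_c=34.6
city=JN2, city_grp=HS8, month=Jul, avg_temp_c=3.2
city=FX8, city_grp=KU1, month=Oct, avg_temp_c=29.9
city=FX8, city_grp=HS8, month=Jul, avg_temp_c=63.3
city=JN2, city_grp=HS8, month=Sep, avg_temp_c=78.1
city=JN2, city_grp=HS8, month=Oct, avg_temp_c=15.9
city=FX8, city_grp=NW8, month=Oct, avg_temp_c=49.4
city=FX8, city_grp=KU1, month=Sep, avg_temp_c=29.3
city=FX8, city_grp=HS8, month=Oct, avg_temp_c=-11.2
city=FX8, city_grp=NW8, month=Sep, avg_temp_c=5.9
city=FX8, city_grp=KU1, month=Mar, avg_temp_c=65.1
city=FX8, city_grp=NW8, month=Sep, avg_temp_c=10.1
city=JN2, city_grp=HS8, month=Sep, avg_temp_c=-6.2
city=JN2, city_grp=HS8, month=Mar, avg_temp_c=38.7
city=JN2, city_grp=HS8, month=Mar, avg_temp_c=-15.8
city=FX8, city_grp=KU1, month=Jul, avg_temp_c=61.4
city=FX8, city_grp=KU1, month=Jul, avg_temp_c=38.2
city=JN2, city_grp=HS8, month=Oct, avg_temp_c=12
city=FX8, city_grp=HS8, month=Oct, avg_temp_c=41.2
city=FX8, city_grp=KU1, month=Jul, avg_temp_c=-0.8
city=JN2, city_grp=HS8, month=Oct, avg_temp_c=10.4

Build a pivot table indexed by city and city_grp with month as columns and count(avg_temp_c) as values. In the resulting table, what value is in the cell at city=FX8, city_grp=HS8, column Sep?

Rows with city=FX8, city_grp=HS8 and month=Sep: avg_temp_c values are 14.4, 45.5, 95.3, -2.1.
4 rows match — count = 4.

4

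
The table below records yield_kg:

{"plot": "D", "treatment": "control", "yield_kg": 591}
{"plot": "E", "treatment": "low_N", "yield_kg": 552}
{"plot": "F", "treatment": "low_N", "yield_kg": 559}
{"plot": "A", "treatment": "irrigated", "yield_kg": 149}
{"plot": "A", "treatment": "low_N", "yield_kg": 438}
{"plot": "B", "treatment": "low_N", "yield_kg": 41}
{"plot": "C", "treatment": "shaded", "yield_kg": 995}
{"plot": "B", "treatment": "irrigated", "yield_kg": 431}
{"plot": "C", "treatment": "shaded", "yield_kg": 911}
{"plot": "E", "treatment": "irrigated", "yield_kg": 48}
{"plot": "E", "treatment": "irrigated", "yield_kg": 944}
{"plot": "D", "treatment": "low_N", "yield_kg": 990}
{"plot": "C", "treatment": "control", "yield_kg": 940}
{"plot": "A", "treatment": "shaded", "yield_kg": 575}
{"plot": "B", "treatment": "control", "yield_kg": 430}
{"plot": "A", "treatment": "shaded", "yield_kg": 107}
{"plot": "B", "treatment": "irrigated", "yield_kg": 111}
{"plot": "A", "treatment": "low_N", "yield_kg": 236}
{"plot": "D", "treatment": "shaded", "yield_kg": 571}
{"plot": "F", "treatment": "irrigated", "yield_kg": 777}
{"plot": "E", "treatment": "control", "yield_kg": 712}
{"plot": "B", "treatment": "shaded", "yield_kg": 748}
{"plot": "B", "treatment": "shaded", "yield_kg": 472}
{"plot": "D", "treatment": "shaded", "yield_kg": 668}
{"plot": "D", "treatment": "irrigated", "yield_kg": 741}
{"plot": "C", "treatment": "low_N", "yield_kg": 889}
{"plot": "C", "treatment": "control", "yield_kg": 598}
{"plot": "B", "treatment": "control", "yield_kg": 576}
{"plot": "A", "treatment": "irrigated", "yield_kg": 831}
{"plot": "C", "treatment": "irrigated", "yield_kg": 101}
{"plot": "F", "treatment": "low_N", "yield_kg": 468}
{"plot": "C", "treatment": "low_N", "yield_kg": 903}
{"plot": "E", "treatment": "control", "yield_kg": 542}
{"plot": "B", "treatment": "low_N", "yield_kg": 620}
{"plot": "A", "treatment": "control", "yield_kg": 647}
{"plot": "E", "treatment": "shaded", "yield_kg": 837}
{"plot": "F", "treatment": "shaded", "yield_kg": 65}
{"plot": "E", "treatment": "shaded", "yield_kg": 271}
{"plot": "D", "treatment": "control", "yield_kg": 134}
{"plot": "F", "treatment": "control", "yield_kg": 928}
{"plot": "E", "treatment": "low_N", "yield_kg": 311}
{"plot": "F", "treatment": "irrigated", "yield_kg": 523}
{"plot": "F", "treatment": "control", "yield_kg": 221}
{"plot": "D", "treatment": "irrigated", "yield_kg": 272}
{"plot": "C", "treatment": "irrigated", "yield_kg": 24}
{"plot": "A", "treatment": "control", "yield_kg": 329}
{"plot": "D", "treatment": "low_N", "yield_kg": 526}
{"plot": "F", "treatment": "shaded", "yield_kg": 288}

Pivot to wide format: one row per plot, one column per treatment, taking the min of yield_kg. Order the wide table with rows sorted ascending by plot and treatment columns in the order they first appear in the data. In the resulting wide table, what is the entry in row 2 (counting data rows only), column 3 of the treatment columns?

111

With rows sorted ascending by plot, row 2 is plot=B. treatment columns in first-appearance order: control, low_N, irrigated, shaded; column 3 is irrigated.
Long rows with plot=B, treatment=irrigated: min(431, 111) = 111.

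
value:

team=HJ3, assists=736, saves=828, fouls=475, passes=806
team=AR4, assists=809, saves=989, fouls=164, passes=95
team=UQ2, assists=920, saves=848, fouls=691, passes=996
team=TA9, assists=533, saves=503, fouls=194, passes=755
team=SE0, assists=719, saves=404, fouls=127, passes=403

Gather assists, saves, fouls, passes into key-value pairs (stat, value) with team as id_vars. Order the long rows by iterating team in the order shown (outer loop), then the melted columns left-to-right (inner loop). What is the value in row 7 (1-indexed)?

20 rows total (5 × 4). Row 7: index ⌊(7-1)/4⌋ = 1 into team → AR4; (7-1) mod 4 = 2 into the melted columns → fouls.
So row 7 is (AR4, fouls, 164); value = 164.

164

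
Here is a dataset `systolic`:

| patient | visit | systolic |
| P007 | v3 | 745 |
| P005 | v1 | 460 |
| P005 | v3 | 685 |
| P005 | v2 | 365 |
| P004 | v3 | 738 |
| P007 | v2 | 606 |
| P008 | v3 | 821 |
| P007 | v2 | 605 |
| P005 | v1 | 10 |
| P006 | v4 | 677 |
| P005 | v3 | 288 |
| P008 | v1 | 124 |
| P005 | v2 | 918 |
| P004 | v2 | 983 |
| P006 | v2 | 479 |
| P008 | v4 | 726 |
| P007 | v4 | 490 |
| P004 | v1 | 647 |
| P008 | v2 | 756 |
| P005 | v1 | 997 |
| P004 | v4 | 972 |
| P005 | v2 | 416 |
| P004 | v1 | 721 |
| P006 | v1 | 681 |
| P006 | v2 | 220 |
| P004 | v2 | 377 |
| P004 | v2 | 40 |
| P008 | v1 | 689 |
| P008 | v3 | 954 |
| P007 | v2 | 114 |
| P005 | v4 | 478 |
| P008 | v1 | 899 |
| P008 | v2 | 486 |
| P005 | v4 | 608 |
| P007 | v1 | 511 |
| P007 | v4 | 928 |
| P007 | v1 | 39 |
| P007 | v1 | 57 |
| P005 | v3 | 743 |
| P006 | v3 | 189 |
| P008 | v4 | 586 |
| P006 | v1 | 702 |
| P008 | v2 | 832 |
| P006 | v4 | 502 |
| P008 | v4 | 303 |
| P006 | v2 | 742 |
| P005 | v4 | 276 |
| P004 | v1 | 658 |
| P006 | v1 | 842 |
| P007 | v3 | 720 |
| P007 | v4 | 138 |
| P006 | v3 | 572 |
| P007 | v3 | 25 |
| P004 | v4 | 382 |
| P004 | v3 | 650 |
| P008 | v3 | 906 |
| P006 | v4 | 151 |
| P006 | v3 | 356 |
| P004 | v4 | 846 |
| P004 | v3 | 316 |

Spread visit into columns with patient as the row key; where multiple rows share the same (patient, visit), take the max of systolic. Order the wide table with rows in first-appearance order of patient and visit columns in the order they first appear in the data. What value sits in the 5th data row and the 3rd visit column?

With rows in first-appearance order of patient, row 5 is patient=P006. visit columns in first-appearance order: v3, v1, v2, v4; column 3 is v2.
Long rows with patient=P006, visit=v2: max(479, 220, 742) = 742.

742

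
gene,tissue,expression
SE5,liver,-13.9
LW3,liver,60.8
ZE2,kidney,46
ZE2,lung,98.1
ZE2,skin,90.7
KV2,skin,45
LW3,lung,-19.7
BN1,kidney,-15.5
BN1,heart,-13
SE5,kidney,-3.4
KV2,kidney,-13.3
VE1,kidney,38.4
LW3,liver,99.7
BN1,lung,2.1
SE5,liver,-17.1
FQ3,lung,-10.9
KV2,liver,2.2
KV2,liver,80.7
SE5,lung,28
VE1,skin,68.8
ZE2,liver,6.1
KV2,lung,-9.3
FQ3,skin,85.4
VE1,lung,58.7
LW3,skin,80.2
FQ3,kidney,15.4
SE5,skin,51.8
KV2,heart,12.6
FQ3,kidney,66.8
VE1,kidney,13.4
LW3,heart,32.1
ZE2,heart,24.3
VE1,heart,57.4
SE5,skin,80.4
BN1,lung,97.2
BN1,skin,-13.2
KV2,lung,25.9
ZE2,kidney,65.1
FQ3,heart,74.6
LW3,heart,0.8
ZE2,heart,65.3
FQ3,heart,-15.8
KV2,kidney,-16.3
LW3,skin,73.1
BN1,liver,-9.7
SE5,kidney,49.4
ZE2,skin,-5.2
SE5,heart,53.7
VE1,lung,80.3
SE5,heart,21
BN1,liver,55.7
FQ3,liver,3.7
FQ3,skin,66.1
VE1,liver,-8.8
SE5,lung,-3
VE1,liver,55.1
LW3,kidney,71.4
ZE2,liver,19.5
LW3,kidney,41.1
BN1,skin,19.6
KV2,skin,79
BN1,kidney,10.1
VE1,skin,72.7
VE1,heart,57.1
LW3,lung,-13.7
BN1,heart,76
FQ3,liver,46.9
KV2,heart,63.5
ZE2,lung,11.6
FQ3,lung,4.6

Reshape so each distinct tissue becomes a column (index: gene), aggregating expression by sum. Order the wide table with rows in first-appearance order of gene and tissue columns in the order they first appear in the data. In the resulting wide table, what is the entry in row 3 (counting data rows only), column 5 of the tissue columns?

89.6

With rows in first-appearance order of gene, row 3 is gene=ZE2. tissue columns in first-appearance order: liver, kidney, lung, skin, heart; column 5 is heart.
Long rows with gene=ZE2, tissue=heart: 24.3 + 65.3 = 89.6.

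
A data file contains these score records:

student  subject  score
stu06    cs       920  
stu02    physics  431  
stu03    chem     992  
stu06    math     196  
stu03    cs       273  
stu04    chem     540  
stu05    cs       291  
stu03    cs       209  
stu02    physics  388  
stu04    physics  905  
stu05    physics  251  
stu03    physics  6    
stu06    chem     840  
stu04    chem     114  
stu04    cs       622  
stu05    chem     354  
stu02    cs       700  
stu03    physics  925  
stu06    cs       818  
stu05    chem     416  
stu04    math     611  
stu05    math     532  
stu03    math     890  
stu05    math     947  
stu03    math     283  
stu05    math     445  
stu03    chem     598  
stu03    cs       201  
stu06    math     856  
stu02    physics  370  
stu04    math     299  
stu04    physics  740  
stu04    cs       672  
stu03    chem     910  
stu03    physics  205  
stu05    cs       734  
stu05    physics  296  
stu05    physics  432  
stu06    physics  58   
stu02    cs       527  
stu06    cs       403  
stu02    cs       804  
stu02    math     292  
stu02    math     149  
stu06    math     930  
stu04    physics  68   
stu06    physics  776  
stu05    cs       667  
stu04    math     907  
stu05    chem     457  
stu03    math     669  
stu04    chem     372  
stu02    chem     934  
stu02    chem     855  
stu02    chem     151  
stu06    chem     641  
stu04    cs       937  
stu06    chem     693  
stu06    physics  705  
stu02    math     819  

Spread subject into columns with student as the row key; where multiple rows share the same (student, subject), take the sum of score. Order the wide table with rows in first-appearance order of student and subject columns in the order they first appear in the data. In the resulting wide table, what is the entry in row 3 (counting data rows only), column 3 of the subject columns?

2500

With rows in first-appearance order of student, row 3 is student=stu03. subject columns in first-appearance order: cs, physics, chem, math; column 3 is chem.
Long rows with student=stu03, subject=chem: 992 + 598 + 910 = 2500.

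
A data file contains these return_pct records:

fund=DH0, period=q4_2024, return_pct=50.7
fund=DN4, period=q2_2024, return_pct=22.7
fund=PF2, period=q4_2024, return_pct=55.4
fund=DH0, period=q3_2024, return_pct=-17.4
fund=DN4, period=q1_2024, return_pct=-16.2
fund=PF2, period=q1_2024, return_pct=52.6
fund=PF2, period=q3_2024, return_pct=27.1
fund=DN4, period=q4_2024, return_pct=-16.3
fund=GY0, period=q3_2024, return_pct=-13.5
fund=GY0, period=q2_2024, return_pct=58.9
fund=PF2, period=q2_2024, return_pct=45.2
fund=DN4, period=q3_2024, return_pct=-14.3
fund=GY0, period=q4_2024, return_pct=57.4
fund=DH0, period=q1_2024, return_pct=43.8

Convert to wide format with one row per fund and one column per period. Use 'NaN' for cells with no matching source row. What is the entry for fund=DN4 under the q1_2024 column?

-16.2

The long row with fund=DN4, period=q1_2024 has return_pct=-16.2.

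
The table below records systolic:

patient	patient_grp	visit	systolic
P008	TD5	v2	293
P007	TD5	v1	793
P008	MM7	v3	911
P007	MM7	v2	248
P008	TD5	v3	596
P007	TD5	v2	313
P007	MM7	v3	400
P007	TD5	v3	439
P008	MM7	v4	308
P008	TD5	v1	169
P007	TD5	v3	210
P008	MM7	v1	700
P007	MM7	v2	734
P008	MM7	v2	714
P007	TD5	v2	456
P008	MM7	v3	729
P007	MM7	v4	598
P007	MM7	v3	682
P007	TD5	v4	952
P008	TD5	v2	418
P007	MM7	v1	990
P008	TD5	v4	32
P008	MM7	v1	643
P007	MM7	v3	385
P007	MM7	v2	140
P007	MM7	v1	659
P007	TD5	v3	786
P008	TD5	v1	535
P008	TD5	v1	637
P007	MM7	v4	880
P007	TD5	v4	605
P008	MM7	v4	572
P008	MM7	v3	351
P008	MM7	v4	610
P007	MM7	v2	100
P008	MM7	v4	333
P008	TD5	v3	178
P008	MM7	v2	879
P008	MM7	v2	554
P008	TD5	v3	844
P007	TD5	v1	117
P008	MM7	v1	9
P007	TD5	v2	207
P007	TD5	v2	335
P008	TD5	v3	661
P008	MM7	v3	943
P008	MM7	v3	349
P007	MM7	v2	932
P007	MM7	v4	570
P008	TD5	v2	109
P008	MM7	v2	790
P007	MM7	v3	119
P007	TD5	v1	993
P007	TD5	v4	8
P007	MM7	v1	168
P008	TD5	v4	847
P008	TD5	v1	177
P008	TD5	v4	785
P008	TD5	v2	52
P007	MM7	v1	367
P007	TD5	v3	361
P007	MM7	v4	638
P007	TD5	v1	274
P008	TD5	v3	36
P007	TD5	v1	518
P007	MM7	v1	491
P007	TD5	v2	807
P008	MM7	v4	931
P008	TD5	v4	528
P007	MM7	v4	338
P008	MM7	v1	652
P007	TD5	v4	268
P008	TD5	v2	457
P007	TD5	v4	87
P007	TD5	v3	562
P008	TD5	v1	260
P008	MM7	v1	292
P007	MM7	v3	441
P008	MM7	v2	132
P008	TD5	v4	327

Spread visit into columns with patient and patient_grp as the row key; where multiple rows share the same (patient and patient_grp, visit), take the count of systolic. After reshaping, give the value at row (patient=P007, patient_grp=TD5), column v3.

5

Rows with patient=P007, patient_grp=TD5 and visit=v3: systolic values are 439, 210, 786, 361, 562.
5 rows match — count = 5.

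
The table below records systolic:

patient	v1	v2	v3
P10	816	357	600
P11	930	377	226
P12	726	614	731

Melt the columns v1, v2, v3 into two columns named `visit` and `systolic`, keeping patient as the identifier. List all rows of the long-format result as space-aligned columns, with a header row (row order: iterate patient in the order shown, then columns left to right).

patient  visit  systolic
P10      v1     816     
P10      v2     357     
P10      v3     600     
P11      v1     930     
P11      v2     377     
P11      v3     226     
P12      v1     726     
P12      v2     614     
P12      v3     731     

Each (patient, column) pair becomes one row: 3 × 3 = 9 rows.
For example, (P10, v1) → systolic=816.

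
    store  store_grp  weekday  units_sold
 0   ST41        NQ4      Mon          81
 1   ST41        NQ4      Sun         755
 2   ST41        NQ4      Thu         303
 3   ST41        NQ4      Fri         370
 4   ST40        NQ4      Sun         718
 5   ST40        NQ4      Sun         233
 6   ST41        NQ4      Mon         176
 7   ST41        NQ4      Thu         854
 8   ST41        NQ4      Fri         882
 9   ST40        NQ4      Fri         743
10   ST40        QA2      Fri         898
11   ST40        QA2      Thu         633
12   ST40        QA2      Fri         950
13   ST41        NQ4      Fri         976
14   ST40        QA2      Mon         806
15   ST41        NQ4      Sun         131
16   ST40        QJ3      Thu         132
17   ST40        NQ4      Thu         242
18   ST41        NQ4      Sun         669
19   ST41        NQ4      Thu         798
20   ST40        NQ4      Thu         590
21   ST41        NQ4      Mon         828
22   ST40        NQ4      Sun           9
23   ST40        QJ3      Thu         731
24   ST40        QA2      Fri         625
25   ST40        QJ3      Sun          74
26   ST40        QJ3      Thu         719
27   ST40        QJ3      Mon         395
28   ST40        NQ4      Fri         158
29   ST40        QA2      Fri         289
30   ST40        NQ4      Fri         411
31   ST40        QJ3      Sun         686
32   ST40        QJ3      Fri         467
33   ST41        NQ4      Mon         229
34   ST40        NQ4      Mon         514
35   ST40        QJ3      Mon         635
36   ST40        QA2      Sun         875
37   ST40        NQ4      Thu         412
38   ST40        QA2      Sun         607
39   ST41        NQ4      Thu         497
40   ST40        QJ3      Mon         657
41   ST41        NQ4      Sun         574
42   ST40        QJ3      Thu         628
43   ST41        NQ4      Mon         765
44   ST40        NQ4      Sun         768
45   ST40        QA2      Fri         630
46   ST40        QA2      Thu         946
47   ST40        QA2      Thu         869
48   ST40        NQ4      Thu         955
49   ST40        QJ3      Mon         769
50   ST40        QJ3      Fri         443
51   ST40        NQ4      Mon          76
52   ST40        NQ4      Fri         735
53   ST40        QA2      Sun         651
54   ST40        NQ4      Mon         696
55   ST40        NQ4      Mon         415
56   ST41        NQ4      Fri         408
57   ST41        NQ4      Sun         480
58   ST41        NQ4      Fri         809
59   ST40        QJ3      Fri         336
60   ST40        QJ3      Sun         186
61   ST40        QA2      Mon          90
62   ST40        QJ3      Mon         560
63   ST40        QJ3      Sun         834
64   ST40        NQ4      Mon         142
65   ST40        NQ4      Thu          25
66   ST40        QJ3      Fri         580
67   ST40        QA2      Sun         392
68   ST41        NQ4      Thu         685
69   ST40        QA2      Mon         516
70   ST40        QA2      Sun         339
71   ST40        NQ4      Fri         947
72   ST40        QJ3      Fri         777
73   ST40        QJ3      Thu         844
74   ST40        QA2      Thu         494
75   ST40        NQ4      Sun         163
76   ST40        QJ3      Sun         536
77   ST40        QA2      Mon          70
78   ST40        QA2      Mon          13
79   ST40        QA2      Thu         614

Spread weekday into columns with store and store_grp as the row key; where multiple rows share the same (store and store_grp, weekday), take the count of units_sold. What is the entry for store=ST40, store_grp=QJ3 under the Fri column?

Rows with store=ST40, store_grp=QJ3 and weekday=Fri: units_sold values are 467, 443, 336, 580, 777.
5 rows match — count = 5.

5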